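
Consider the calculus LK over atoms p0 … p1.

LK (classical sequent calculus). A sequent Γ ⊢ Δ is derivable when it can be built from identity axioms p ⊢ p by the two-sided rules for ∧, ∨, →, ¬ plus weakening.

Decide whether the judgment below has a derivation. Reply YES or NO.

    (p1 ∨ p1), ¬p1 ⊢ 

Derivation trace:
[¬L] (p1 ∨ p1), ¬p1 ⊢ 
  [∨L] (p1 ∨ p1) ⊢ p1
    [Ax] p1 ⊢ p1
    [Ax] p1 ⊢ p1

Result: YES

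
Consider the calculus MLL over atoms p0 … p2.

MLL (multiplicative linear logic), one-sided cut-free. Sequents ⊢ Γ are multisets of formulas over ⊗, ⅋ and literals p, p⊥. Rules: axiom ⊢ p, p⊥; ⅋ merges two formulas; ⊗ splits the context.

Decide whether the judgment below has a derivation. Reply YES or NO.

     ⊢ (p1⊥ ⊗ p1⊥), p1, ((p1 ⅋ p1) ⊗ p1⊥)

Derivation trace:
[⊗]  ⊢ (p1⊥ ⊗ p1⊥), p1, ((p1 ⅋ p1) ⊗ p1⊥)
  [⅋]  ⊢ (p1⊥ ⊗ p1⊥), (p1 ⅋ p1)
    [⊗]  ⊢ p1, p1, (p1⊥ ⊗ p1⊥)
      [Ax]  ⊢ p1, p1⊥
      [Ax]  ⊢ p1, p1⊥
  [Ax]  ⊢ p1, p1⊥

Result: YES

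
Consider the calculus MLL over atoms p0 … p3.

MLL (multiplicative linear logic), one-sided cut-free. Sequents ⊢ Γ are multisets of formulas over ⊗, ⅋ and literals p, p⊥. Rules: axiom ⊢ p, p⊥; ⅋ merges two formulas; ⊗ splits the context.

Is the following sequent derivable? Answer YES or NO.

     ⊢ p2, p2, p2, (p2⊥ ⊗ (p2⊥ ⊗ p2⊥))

Derivation trace:
[⊗]  ⊢ p2, p2, p2, (p2⊥ ⊗ (p2⊥ ⊗ p2⊥))
  [Ax]  ⊢ p2, p2⊥
  [⊗]  ⊢ p2, p2, (p2⊥ ⊗ p2⊥)
    [Ax]  ⊢ p2, p2⊥
    [Ax]  ⊢ p2, p2⊥

Result: YES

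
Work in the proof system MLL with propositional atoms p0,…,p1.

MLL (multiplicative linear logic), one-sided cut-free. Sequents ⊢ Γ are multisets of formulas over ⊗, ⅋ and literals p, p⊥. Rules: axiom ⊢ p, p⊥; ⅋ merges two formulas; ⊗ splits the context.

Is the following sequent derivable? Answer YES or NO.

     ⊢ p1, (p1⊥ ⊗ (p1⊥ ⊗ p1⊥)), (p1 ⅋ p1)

Derivation trace:
[⅋]  ⊢ p1, (p1⊥ ⊗ (p1⊥ ⊗ p1⊥)), (p1 ⅋ p1)
  [⊗]  ⊢ p1, p1, p1, (p1⊥ ⊗ (p1⊥ ⊗ p1⊥))
    [Ax]  ⊢ p1, p1⊥
    [⊗]  ⊢ p1, p1, (p1⊥ ⊗ p1⊥)
      [Ax]  ⊢ p1, p1⊥
      [Ax]  ⊢ p1, p1⊥

Result: YES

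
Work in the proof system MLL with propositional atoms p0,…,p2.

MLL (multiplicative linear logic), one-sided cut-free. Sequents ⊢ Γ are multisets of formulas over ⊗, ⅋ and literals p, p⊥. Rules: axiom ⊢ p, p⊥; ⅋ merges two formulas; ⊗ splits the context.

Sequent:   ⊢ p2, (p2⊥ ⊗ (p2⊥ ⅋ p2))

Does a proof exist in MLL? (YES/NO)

Derivation (root first):
[⊗]  ⊢ p2, (p2⊥ ⊗ (p2⊥ ⅋ p2))
  [Ax]  ⊢ p2, p2⊥
  [⅋]  ⊢ (p2⊥ ⅋ p2)
    [Ax]  ⊢ p2, p2⊥

Result: YES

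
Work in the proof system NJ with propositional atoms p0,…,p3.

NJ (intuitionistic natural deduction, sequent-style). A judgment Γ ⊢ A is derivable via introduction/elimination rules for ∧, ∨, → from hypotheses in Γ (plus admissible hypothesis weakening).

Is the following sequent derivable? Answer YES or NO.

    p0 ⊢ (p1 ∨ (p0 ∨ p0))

Proof tree:
[∨I₂] p0 ⊢ (p1 ∨ (p0 ∨ p0))
  [∨I₁] p0 ⊢ (p0 ∨ p0)
    [Ax] p0 ⊢ p0

Result: YES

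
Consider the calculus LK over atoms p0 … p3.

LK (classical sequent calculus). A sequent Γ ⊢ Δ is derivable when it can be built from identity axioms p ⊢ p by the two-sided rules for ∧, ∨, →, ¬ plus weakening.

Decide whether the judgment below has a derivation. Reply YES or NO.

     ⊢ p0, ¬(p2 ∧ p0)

Derivation trace:
[¬R]  ⊢ p0, ¬(p2 ∧ p0)
  [∧L] (p2 ∧ p0) ⊢ p0
    [WL] p0, p2 ⊢ p0
      [Ax] p0 ⊢ p0

Result: YES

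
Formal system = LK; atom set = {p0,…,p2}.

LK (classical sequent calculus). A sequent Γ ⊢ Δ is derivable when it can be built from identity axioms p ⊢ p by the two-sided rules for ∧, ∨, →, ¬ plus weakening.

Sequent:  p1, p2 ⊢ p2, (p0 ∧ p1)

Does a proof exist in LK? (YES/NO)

Derivation (root first):
[∧R] p1, p2 ⊢ p2, (p0 ∧ p1)
  [WR] p2 ⊢ p2, p0
    [Ax] p2 ⊢ p2
  [Ax] p1 ⊢ p1

Result: YES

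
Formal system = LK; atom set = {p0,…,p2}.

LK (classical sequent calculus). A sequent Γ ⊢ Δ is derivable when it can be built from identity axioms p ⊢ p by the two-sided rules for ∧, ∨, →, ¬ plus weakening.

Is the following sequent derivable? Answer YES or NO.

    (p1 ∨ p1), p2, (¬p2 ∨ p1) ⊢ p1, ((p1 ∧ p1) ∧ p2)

Derivation trace:
[∧R] (p1 ∨ p1), p2, (¬p2 ∨ p1) ⊢ p1, ((p1 ∧ p1) ∧ p2)
  [∨L] (p1 ∨ p1) ⊢ p1, (p1 ∧ p1)
    [∧R] p1 ⊢ (p1 ∧ p1)
      [Ax] p1 ⊢ p1
      [Ax] p1 ⊢ p1
    [Ax] p1 ⊢ p1
  [∨L] p2, (¬p2 ∨ p1) ⊢ p1, p2
    [WR] p2, ¬p2 ⊢ p2
      [¬L] p2, ¬p2 ⊢ 
        [Ax] p2 ⊢ p2
    [Ax] p1 ⊢ p1

Result: YES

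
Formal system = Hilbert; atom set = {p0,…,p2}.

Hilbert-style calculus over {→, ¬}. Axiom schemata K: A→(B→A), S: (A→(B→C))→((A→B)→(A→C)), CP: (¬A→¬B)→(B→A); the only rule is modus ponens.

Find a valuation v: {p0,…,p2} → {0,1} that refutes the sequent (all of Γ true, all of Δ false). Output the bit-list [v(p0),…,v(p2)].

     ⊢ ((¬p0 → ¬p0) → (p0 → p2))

Search for a countermodel by truth-table:
  v=000: Γ:[] Δ:[((¬p0 → ¬p0) → (p0 → p2))=T] refutes=False
  v=001: Γ:[] Δ:[((¬p0 → ¬p0) → (p0 → p2))=T] refutes=False
  v=010: Γ:[] Δ:[((¬p0 → ¬p0) → (p0 → p2))=T] refutes=False
  v=011: Γ:[] Δ:[((¬p0 → ¬p0) → (p0 → p2))=T] refutes=False
  v=100: Γ:[] Δ:[((¬p0 → ¬p0) → (p0 → p2))=F] refutes=True  ← countermodel

Result: [1, 0, 0]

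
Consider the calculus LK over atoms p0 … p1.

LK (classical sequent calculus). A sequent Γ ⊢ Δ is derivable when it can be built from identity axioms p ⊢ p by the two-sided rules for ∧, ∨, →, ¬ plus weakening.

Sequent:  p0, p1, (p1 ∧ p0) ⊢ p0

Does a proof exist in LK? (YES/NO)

Derivation (root first):
[∧L] p0, p1, (p1 ∧ p0) ⊢ p0
  [WL] p0, p1, p1, p0 ⊢ p0
    [WL] p0, p1, p1 ⊢ p0
      [WL] p0, p1 ⊢ p0
        [Ax] p0 ⊢ p0

Result: YES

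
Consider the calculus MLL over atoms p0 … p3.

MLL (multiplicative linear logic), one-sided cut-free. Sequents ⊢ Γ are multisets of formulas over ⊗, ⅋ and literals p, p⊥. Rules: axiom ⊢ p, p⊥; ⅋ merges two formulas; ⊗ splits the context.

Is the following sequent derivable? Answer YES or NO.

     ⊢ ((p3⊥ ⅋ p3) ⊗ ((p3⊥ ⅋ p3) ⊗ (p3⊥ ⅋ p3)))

Derivation (root first):
[⊗]  ⊢ ((p3⊥ ⅋ p3) ⊗ ((p3⊥ ⅋ p3) ⊗ (p3⊥ ⅋ p3)))
  [⅋]  ⊢ (p3⊥ ⅋ p3)
    [Ax]  ⊢ p3, p3⊥
  [⊗]  ⊢ ((p3⊥ ⅋ p3) ⊗ (p3⊥ ⅋ p3))
    [⅋]  ⊢ (p3⊥ ⅋ p3)
      [Ax]  ⊢ p3, p3⊥
    [⅋]  ⊢ (p3⊥ ⅋ p3)
      [Ax]  ⊢ p3, p3⊥

Result: YES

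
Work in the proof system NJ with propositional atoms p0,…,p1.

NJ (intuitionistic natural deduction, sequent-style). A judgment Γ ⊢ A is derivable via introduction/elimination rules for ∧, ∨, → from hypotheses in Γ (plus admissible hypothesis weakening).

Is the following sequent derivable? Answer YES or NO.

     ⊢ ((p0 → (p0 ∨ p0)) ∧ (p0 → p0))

Derivation (root first):
[∧I]  ⊢ ((p0 → (p0 ∨ p0)) ∧ (p0 → p0))
  [→I]  ⊢ (p0 → (p0 ∨ p0))
    [∨I₂] p0 ⊢ (p0 ∨ p0)
      [Ax] p0 ⊢ p0
  [→I]  ⊢ (p0 → p0)
    [Ax] p0 ⊢ p0

Result: YES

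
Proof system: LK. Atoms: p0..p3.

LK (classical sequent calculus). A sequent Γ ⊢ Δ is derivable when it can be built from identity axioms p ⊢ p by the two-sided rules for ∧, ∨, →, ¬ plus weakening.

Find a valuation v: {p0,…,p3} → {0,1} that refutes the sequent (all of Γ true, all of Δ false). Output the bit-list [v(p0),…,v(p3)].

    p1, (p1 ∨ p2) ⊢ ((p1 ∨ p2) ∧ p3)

Enumerate valuations to refute Γ ⊢ Δ:
  v=0000: Γ:[p1=F, (p1 ∨ p2)=F] Δ:[((p1 ∨ p2) ∧ p3)=F] refutes=False
  v=0001: Γ:[p1=F, (p1 ∨ p2)=F] Δ:[((p1 ∨ p2) ∧ p3)=F] refutes=False
  v=0010: Γ:[p1=F, (p1 ∨ p2)=T] Δ:[((p1 ∨ p2) ∧ p3)=F] refutes=False
  v=0011: Γ:[p1=F, (p1 ∨ p2)=T] Δ:[((p1 ∨ p2) ∧ p3)=T] refutes=False
  v=0100: Γ:[p1=T, (p1 ∨ p2)=T] Δ:[((p1 ∨ p2) ∧ p3)=F] refutes=True  ← countermodel

Result: [0, 1, 0, 0]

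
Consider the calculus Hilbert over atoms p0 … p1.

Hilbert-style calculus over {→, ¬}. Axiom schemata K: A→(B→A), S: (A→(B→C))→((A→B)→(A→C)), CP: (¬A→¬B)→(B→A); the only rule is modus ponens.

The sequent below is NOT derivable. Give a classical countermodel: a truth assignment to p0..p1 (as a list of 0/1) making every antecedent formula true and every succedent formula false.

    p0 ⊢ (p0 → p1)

Search for a countermodel by truth-table:
  v=00: Γ:[p0=F] Δ:[(p0 → p1)=T] refutes=False
  v=01: Γ:[p0=F] Δ:[(p0 → p1)=T] refutes=False
  v=10: Γ:[p0=T] Δ:[(p0 → p1)=F] refutes=True  ← countermodel

Result: [1, 0]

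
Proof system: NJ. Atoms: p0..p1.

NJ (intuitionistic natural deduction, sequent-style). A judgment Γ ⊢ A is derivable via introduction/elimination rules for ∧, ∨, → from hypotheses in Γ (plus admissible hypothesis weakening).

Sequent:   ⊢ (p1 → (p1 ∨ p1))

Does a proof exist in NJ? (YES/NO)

Derivation (root first):
[→I]  ⊢ (p1 → (p1 ∨ p1))
  [∨I₁] p1 ⊢ (p1 ∨ p1)
    [Ax] p1 ⊢ p1

Result: YES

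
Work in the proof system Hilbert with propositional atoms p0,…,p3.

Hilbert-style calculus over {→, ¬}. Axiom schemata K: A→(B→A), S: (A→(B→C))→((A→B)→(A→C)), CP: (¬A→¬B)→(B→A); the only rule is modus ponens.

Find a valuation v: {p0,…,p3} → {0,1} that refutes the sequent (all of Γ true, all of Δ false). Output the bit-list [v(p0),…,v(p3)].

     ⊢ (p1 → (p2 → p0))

Truth-table refutation:
  v=0000: Γ:[] Δ:[(p1 → (p2 → p0))=T] refutes=False
  v=0001: Γ:[] Δ:[(p1 → (p2 → p0))=T] refutes=False
  v=0010: Γ:[] Δ:[(p1 → (p2 → p0))=T] refutes=False
  v=0011: Γ:[] Δ:[(p1 → (p2 → p0))=T] refutes=False
  v=0100: Γ:[] Δ:[(p1 → (p2 → p0))=T] refutes=False
  v=0101: Γ:[] Δ:[(p1 → (p2 → p0))=T] refutes=False
  v=0110: Γ:[] Δ:[(p1 → (p2 → p0))=F] refutes=True  ← countermodel

Result: [0, 1, 1, 0]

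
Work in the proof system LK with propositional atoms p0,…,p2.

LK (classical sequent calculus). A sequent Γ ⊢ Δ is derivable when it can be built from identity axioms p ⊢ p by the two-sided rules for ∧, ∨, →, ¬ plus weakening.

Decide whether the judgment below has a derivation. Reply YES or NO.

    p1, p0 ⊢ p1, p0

Derivation (root first):
[WL] p1, p0 ⊢ p1, p0
  [WR] p1 ⊢ p1, p0
    [Ax] p1 ⊢ p1

Result: YES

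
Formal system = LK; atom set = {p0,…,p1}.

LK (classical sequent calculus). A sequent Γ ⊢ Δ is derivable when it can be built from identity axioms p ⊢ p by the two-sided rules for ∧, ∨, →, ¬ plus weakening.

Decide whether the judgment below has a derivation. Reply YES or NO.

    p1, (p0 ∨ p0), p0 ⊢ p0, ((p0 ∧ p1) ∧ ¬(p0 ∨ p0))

Derivation (root first):
[∧R] p1, (p0 ∨ p0), p0 ⊢ p0, ((p0 ∧ p1) ∧ ¬(p0 ∨ p0))
  [∧R] p1, (p0 ∨ p0) ⊢ (p0 ∧ p1)
    [∨L] (p0 ∨ p0) ⊢ p0
      [Ax] p0 ⊢ p0
      [Ax] p0 ⊢ p0
    [Ax] p1 ⊢ p1
  [¬R] p0 ⊢ p0, ¬(p0 ∨ p0)
    [WL] (p0 ∨ p0), p0 ⊢ p0
      [∨L] (p0 ∨ p0) ⊢ p0
        [Ax] p0 ⊢ p0
        [Ax] p0 ⊢ p0

Result: YES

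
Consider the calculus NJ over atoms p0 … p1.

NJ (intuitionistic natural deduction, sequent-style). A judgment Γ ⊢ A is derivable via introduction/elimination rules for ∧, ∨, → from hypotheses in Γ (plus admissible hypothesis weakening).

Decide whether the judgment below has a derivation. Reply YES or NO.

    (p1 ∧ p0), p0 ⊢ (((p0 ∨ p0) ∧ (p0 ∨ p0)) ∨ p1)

Proof tree:
[∨I₁] (p1 ∧ p0), p0 ⊢ (((p0 ∨ p0) ∧ (p0 ∨ p0)) ∨ p1)
  [∧I] (p1 ∧ p0), p0 ⊢ ((p0 ∨ p0) ∧ (p0 ∨ p0))
    [∨I₂] p0, (p1 ∧ p0) ⊢ (p0 ∨ p0)
      [Wk] p0, (p1 ∧ p0) ⊢ p0
        [Ax] p0 ⊢ p0
    [∨I₂] p0, (p1 ∧ p0) ⊢ (p0 ∨ p0)
      [Wk] p0, (p1 ∧ p0) ⊢ p0
        [Ax] p0 ⊢ p0

Result: YES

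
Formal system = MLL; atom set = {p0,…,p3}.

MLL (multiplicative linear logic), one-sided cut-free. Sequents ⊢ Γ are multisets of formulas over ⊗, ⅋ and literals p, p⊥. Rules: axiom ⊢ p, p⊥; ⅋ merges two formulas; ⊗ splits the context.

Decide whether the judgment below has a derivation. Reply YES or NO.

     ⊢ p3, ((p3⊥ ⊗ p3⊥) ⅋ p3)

Derivation trace:
[⅋]  ⊢ p3, ((p3⊥ ⊗ p3⊥) ⅋ p3)
  [⊗]  ⊢ p3, p3, (p3⊥ ⊗ p3⊥)
    [Ax]  ⊢ p3, p3⊥
    [Ax]  ⊢ p3, p3⊥

Result: YES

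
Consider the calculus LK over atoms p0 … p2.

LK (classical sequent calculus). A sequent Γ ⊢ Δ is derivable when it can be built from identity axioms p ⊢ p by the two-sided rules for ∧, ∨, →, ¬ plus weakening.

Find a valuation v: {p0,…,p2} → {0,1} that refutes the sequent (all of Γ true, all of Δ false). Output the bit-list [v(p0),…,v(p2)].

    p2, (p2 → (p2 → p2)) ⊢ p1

Enumerate valuations to refute Γ ⊢ Δ:
  v=000: Γ:[p2=F, (p2 → (p2 → p2))=T] Δ:[p1=F] refutes=False
  v=001: Γ:[p2=T, (p2 → (p2 → p2))=T] Δ:[p1=F] refutes=True  ← countermodel

Result: [0, 0, 1]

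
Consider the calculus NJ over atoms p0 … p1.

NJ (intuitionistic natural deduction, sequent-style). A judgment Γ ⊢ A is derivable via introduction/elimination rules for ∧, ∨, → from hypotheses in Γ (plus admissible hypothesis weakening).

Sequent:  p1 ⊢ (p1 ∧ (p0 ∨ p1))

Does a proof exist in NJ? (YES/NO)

Derivation trace:
[∧I] p1 ⊢ (p1 ∧ (p0 ∨ p1))
  [Ax] p1 ⊢ p1
  [∨I₂] p1 ⊢ (p0 ∨ p1)
    [Ax] p1 ⊢ p1

Result: YES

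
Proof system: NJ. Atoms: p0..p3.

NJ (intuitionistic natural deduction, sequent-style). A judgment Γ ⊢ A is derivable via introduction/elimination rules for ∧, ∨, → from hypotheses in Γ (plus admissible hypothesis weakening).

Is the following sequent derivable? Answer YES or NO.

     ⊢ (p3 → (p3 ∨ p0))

Derivation trace:
[→I]  ⊢ (p3 → (p3 ∨ p0))
  [∨I₁] p3 ⊢ (p3 ∨ p0)
    [Ax] p3 ⊢ p3

Result: YES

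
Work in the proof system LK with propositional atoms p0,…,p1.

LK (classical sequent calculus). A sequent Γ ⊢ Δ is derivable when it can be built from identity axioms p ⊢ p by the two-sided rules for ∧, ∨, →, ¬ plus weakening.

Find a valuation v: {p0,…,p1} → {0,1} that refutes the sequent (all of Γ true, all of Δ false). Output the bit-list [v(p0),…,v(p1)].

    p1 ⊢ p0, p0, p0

Search for a countermodel by truth-table:
  v=00: Γ:[p1=F] Δ:[p0=F, p0=F, p0=F] refutes=False
  v=01: Γ:[p1=T] Δ:[p0=F, p0=F, p0=F] refutes=True  ← countermodel

Result: [0, 1]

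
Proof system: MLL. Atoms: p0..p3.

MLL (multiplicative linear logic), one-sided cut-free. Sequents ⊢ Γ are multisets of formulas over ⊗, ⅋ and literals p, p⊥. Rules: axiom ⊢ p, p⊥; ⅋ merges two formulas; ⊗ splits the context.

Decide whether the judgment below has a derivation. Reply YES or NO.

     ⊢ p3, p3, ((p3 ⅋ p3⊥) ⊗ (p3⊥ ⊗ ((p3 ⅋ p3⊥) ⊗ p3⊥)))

Derivation trace:
[⊗]  ⊢ p3, p3, ((p3 ⅋ p3⊥) ⊗ (p3⊥ ⊗ ((p3 ⅋ p3⊥) ⊗ p3⊥)))
  [⅋]  ⊢ (p3 ⅋ p3⊥)
    [Ax]  ⊢ p3, p3⊥
  [⊗]  ⊢ p3, p3, (p3⊥ ⊗ ((p3 ⅋ p3⊥) ⊗ p3⊥))
    [Ax]  ⊢ p3, p3⊥
    [⊗]  ⊢ p3, ((p3 ⅋ p3⊥) ⊗ p3⊥)
      [⅋]  ⊢ (p3 ⅋ p3⊥)
        [Ax]  ⊢ p3, p3⊥
      [Ax]  ⊢ p3, p3⊥

Result: YES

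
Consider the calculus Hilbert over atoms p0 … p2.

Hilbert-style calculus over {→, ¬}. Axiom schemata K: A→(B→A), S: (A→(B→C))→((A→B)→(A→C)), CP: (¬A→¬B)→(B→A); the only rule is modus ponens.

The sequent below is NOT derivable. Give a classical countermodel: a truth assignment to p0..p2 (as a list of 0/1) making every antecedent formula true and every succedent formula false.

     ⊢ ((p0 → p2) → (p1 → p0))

Search for a countermodel by truth-table:
  v=000: Γ:[] Δ:[((p0 → p2) → (p1 → p0))=T] refutes=False
  v=001: Γ:[] Δ:[((p0 → p2) → (p1 → p0))=T] refutes=False
  v=010: Γ:[] Δ:[((p0 → p2) → (p1 → p0))=F] refutes=True  ← countermodel

Result: [0, 1, 0]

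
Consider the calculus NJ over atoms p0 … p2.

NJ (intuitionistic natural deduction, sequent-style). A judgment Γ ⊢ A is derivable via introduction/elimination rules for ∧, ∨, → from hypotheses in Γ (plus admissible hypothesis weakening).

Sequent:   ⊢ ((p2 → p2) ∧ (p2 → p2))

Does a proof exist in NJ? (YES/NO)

Derivation (root first):
[∧I]  ⊢ ((p2 → p2) ∧ (p2 → p2))
  [→I]  ⊢ (p2 → p2)
    [Ax] p2 ⊢ p2
  [→I]  ⊢ (p2 → p2)
    [Ax] p2 ⊢ p2

Result: YES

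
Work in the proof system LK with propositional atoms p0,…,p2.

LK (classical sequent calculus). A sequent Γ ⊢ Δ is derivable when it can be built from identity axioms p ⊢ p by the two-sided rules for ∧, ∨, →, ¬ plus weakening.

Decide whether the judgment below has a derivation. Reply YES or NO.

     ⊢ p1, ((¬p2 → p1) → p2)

Derivation trace:
[→R]  ⊢ p1, ((¬p2 → p1) → p2)
  [→L] (¬p2 → p1) ⊢ p1, p2
    [¬R]  ⊢ p2, ¬p2
      [Ax] p2 ⊢ p2
    [Ax] p1 ⊢ p1

Result: YES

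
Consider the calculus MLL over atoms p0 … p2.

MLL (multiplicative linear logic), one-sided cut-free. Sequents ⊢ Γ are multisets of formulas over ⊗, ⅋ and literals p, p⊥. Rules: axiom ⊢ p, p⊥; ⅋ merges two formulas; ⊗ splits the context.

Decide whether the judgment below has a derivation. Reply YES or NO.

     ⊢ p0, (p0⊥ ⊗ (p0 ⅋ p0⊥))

Derivation (root first):
[⊗]  ⊢ p0, (p0⊥ ⊗ (p0 ⅋ p0⊥))
  [Ax]  ⊢ p0, p0⊥
  [⅋]  ⊢ (p0 ⅋ p0⊥)
    [Ax]  ⊢ p0, p0⊥

Result: YES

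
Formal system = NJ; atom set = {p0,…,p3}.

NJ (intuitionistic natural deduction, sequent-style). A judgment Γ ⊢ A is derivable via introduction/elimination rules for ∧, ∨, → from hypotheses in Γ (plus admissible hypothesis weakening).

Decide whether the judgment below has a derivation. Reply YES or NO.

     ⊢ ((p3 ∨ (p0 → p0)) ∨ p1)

Derivation trace:
[∨I₁]  ⊢ ((p3 ∨ (p0 → p0)) ∨ p1)
  [∨I₂]  ⊢ (p3 ∨ (p0 → p0))
    [→I]  ⊢ (p0 → p0)
      [Ax] p0 ⊢ p0

Result: YES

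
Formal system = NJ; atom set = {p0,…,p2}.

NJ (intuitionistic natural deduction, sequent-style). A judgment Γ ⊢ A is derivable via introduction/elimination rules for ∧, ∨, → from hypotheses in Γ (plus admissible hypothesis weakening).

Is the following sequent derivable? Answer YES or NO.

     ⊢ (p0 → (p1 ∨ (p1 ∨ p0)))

Derivation (root first):
[→I]  ⊢ (p0 → (p1 ∨ (p1 ∨ p0)))
  [∨I₂] p0 ⊢ (p1 ∨ (p1 ∨ p0))
    [∨I₂] p0 ⊢ (p1 ∨ p0)
      [Ax] p0 ⊢ p0

Result: YES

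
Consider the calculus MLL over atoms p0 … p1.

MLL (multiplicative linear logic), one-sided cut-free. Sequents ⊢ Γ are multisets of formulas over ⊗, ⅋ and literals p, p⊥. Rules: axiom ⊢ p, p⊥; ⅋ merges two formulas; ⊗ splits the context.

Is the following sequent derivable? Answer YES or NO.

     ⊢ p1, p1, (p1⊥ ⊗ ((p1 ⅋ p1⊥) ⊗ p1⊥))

Proof tree:
[⊗]  ⊢ p1, p1, (p1⊥ ⊗ ((p1 ⅋ p1⊥) ⊗ p1⊥))
  [Ax]  ⊢ p1, p1⊥
  [⊗]  ⊢ p1, ((p1 ⅋ p1⊥) ⊗ p1⊥)
    [⅋]  ⊢ (p1 ⅋ p1⊥)
      [Ax]  ⊢ p1, p1⊥
    [Ax]  ⊢ p1, p1⊥

Result: YES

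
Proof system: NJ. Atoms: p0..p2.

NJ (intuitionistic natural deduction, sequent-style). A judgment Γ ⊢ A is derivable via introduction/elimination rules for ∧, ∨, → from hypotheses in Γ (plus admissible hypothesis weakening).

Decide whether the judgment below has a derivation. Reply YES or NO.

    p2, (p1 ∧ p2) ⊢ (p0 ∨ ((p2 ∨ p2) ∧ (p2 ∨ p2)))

Derivation trace:
[Wk] p2, (p1 ∧ p2) ⊢ (p0 ∨ ((p2 ∨ p2) ∧ (p2 ∨ p2)))
  [∨I₂] p2 ⊢ (p0 ∨ ((p2 ∨ p2) ∧ (p2 ∨ p2)))
    [∧I] p2 ⊢ ((p2 ∨ p2) ∧ (p2 ∨ p2))
      [∨I₂] p2 ⊢ (p2 ∨ p2)
        [Ax] p2 ⊢ p2
      [∨I₂] p2 ⊢ (p2 ∨ p2)
        [Ax] p2 ⊢ p2

Result: YES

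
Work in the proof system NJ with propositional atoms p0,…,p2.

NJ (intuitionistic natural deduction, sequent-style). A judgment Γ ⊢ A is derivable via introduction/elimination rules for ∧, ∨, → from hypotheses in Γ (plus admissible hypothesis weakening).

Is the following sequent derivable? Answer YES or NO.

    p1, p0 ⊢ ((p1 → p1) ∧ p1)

Derivation (root first):
[∧I] p1, p0 ⊢ ((p1 → p1) ∧ p1)
  [Wk] p0 ⊢ (p1 → p1)
    [→I]  ⊢ (p1 → p1)
      [Ax] p1 ⊢ p1
  [Ax] p1 ⊢ p1

Result: YES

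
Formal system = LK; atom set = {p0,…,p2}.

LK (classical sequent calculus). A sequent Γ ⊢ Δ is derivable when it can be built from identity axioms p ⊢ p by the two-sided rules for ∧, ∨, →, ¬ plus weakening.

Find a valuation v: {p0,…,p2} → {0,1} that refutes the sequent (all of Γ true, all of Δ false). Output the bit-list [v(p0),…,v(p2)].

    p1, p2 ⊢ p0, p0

Truth-table refutation:
  v=000: Γ:[p1=F, p2=F] Δ:[p0=F, p0=F] refutes=False
  v=001: Γ:[p1=F, p2=T] Δ:[p0=F, p0=F] refutes=False
  v=010: Γ:[p1=T, p2=F] Δ:[p0=F, p0=F] refutes=False
  v=011: Γ:[p1=T, p2=T] Δ:[p0=F, p0=F] refutes=True  ← countermodel

Result: [0, 1, 1]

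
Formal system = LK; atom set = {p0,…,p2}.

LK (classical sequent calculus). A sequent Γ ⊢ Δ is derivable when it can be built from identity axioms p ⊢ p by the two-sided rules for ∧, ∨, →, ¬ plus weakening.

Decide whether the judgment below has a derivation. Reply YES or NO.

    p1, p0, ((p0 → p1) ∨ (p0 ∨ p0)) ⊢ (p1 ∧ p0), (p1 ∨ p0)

Proof tree:
[∨R] p1, p0, ((p0 → p1) ∨ (p0 ∨ p0)) ⊢ (p1 ∧ p0), (p1 ∨ p0)
  [∨L] p1, p0, ((p0 → p1) ∨ (p0 ∨ p0)) ⊢ p1, (p1 ∧ p0), p0
    [→L] p1, p0, (p0 → p1) ⊢ p1
      [Ax] p0 ⊢ p0
      [WL] p1, p1 ⊢ p1
        [Ax] p1 ⊢ p1
    [∨L] p1, (p0 ∨ p0) ⊢ (p1 ∧ p0), p0
      [∧R] p1, p0 ⊢ (p1 ∧ p0)
        [Ax] p1 ⊢ p1
        [Ax] p0 ⊢ p0
      [Ax] p0 ⊢ p0

Result: YES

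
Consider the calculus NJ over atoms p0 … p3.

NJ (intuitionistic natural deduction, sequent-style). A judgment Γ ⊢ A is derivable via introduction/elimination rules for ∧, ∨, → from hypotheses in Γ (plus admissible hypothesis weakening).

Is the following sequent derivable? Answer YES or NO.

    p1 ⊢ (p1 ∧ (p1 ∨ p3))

Derivation (root first):
[∧I] p1 ⊢ (p1 ∧ (p1 ∨ p3))
  [Ax] p1 ⊢ p1
  [∨I₁] p1 ⊢ (p1 ∨ p3)
    [Ax] p1 ⊢ p1

Result: YES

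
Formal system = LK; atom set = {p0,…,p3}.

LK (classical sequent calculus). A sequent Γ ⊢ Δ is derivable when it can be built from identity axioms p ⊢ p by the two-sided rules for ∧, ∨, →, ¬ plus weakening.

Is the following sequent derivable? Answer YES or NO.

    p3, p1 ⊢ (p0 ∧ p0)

Search for a countermodel by truth-table:
  v=0000: Γ:[p3=F, p1=F] Δ:[(p0 ∧ p0)=F] refutes=False
  v=0001: Γ:[p3=T, p1=F] Δ:[(p0 ∧ p0)=F] refutes=False
  v=0010: Γ:[p3=F, p1=F] Δ:[(p0 ∧ p0)=F] refutes=False
  v=0011: Γ:[p3=T, p1=F] Δ:[(p0 ∧ p0)=F] refutes=False
  v=0100: Γ:[p3=F, p1=T] Δ:[(p0 ∧ p0)=F] refutes=False
  v=0101: Γ:[p3=T, p1=T] Δ:[(p0 ∧ p0)=F] refutes=True  ← countermodel

Result: NO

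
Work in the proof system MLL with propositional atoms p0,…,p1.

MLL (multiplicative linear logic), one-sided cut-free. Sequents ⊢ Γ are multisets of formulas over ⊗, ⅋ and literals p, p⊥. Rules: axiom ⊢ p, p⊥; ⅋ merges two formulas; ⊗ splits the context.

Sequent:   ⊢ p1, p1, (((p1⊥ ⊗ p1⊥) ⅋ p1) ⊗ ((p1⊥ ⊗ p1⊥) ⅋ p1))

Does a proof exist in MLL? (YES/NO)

Derivation trace:
[⊗]  ⊢ p1, p1, (((p1⊥ ⊗ p1⊥) ⅋ p1) ⊗ ((p1⊥ ⊗ p1⊥) ⅋ p1))
  [⅋]  ⊢ p1, ((p1⊥ ⊗ p1⊥) ⅋ p1)
    [⊗]  ⊢ p1, p1, (p1⊥ ⊗ p1⊥)
      [Ax]  ⊢ p1, p1⊥
      [Ax]  ⊢ p1, p1⊥
  [⅋]  ⊢ p1, ((p1⊥ ⊗ p1⊥) ⅋ p1)
    [⊗]  ⊢ p1, p1, (p1⊥ ⊗ p1⊥)
      [Ax]  ⊢ p1, p1⊥
      [Ax]  ⊢ p1, p1⊥

Result: YES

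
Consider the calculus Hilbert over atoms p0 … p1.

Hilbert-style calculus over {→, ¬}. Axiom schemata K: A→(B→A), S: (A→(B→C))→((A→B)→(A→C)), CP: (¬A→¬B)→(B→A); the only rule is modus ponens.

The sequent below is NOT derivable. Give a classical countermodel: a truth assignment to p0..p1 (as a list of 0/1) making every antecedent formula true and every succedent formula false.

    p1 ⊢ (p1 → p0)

Search for a countermodel by truth-table:
  v=00: Γ:[p1=F] Δ:[(p1 → p0)=T] refutes=False
  v=01: Γ:[p1=T] Δ:[(p1 → p0)=F] refutes=True  ← countermodel

Result: [0, 1]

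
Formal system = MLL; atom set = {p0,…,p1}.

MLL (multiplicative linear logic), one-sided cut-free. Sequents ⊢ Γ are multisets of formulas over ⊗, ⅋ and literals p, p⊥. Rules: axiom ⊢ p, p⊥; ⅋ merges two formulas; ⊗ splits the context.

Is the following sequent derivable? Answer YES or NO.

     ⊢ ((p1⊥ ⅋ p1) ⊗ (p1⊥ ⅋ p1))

Derivation (root first):
[⊗]  ⊢ ((p1⊥ ⅋ p1) ⊗ (p1⊥ ⅋ p1))
  [⅋]  ⊢ (p1⊥ ⅋ p1)
    [Ax]  ⊢ p1, p1⊥
  [⅋]  ⊢ (p1⊥ ⅋ p1)
    [Ax]  ⊢ p1, p1⊥

Result: YES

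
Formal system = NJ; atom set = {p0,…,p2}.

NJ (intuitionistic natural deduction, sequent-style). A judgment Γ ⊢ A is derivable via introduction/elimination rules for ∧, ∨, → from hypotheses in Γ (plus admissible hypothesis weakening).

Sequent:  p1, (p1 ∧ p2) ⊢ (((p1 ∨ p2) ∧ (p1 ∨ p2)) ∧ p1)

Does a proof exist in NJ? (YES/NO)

Derivation trace:
[∧I] p1, (p1 ∧ p2) ⊢ (((p1 ∨ p2) ∧ (p1 ∨ p2)) ∧ p1)
  [∧I] p1, (p1 ∧ p2) ⊢ ((p1 ∨ p2) ∧ (p1 ∨ p2))
    [∨I₁] p1 ⊢ (p1 ∨ p2)
      [Ax] p1 ⊢ p1
    [Wk] p1, (p1 ∧ p2) ⊢ (p1 ∨ p2)
      [∨I₁] p1 ⊢ (p1 ∨ p2)
        [Ax] p1 ⊢ p1
  [Wk] p1, p1 ⊢ p1
    [Ax] p1 ⊢ p1

Result: YES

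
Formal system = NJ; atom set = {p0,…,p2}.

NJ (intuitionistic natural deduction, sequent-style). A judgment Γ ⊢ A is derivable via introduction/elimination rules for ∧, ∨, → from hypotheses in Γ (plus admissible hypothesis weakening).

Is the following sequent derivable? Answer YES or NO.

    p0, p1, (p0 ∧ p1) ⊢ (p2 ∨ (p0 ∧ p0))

Derivation trace:
[Wk] p0, p1, (p0 ∧ p1) ⊢ (p2 ∨ (p0 ∧ p0))
  [Wk] p0, p1 ⊢ (p2 ∨ (p0 ∧ p0))
    [∨I₂] p0 ⊢ (p2 ∨ (p0 ∧ p0))
      [∧I] p0 ⊢ (p0 ∧ p0)
        [Ax] p0 ⊢ p0
        [Ax] p0 ⊢ p0

Result: YES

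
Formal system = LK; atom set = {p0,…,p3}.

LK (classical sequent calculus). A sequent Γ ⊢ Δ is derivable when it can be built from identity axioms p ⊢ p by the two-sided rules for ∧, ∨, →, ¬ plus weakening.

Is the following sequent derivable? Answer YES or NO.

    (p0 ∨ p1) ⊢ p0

Search for a countermodel by truth-table:
  v=0000: Γ:[(p0 ∨ p1)=F] Δ:[p0=F] refutes=False
  v=0001: Γ:[(p0 ∨ p1)=F] Δ:[p0=F] refutes=False
  v=0010: Γ:[(p0 ∨ p1)=F] Δ:[p0=F] refutes=False
  v=0011: Γ:[(p0 ∨ p1)=F] Δ:[p0=F] refutes=False
  v=0100: Γ:[(p0 ∨ p1)=T] Δ:[p0=F] refutes=True  ← countermodel

Result: NO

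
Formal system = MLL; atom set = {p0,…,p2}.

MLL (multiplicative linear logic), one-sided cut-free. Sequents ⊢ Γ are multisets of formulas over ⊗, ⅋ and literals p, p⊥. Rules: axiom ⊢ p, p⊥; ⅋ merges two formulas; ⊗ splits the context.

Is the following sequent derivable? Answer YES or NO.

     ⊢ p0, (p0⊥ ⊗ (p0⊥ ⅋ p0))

Derivation (root first):
[⊗]  ⊢ p0, (p0⊥ ⊗ (p0⊥ ⅋ p0))
  [Ax]  ⊢ p0, p0⊥
  [⅋]  ⊢ (p0⊥ ⅋ p0)
    [Ax]  ⊢ p0, p0⊥

Result: YES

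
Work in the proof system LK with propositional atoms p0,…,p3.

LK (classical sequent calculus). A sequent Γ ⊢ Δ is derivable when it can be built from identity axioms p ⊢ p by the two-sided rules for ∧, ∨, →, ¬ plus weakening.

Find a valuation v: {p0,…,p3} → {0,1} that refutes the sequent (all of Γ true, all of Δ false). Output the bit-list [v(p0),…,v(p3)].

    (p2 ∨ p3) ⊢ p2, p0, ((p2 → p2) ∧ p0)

Enumerate valuations to refute Γ ⊢ Δ:
  v=0000: Γ:[(p2 ∨ p3)=F] Δ:[p2=F, p0=F, ((p2 → p2) ∧ p0)=F] refutes=False
  v=0001: Γ:[(p2 ∨ p3)=T] Δ:[p2=F, p0=F, ((p2 → p2) ∧ p0)=F] refutes=True  ← countermodel

Result: [0, 0, 0, 1]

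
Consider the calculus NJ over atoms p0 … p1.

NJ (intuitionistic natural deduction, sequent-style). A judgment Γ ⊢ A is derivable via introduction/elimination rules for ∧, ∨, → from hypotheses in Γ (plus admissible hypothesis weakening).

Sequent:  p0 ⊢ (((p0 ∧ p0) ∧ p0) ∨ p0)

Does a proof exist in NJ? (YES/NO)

Proof tree:
[∨I₁] p0 ⊢ (((p0 ∧ p0) ∧ p0) ∨ p0)
  [∧I] p0 ⊢ ((p0 ∧ p0) ∧ p0)
    [∧I] p0 ⊢ (p0 ∧ p0)
      [Ax] p0 ⊢ p0
      [Ax] p0 ⊢ p0
    [Ax] p0 ⊢ p0

Result: YES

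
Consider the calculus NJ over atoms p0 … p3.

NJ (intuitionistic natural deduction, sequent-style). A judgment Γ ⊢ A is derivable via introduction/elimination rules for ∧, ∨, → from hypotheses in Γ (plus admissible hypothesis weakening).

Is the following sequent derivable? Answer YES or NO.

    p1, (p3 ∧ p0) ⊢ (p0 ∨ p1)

Proof tree:
[Wk] p1, (p3 ∧ p0) ⊢ (p0 ∨ p1)
  [∨I₂] p1 ⊢ (p0 ∨ p1)
    [Ax] p1 ⊢ p1

Result: YES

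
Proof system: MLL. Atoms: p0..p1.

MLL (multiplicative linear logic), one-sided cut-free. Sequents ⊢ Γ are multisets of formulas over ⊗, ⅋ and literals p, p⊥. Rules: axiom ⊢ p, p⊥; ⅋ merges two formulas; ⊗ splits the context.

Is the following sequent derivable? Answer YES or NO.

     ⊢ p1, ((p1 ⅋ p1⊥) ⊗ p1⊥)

Derivation trace:
[⊗]  ⊢ p1, ((p1 ⅋ p1⊥) ⊗ p1⊥)
  [⅋]  ⊢ (p1 ⅋ p1⊥)
    [Ax]  ⊢ p1, p1⊥
  [Ax]  ⊢ p1, p1⊥

Result: YES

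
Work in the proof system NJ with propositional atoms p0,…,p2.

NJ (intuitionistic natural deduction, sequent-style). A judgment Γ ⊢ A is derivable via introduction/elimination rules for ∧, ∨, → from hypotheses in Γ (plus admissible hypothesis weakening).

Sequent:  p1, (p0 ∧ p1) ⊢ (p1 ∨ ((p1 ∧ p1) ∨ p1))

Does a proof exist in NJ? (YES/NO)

Derivation (root first):
[∨I₂] p1, (p0 ∧ p1) ⊢ (p1 ∨ ((p1 ∧ p1) ∨ p1))
  [∨I₁] p1, (p0 ∧ p1) ⊢ ((p1 ∧ p1) ∨ p1)
    [Wk] p1, (p0 ∧ p1) ⊢ (p1 ∧ p1)
      [∧I] p1 ⊢ (p1 ∧ p1)
        [Ax] p1 ⊢ p1
        [Ax] p1 ⊢ p1

Result: YES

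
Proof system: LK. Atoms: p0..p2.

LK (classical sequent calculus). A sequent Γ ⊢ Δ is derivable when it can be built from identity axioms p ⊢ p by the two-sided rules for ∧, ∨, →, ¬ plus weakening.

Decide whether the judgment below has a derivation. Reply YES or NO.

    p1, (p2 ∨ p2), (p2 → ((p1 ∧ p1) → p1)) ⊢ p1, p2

Derivation trace:
[→L] p1, (p2 ∨ p2), (p2 → ((p1 ∧ p1) → p1)) ⊢ p1, p2
  [∨L] (p2 ∨ p2) ⊢ p2
    [Ax] p2 ⊢ p2
    [Ax] p2 ⊢ p2
  [WR] p1, ((p1 ∧ p1) → p1) ⊢ p1, p2
    [→L] p1, ((p1 ∧ p1) → p1) ⊢ p1
      [∧R] p1 ⊢ (p1 ∧ p1)
        [Ax] p1 ⊢ p1
        [Ax] p1 ⊢ p1
      [Ax] p1 ⊢ p1

Result: YES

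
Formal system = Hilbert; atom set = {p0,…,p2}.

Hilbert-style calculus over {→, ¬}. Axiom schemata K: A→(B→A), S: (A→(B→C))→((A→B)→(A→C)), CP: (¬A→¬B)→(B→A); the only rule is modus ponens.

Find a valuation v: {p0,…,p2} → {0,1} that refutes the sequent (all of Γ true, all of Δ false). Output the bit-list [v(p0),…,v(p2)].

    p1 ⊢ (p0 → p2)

Truth-table refutation:
  v=000: Γ:[p1=F] Δ:[(p0 → p2)=T] refutes=False
  v=001: Γ:[p1=F] Δ:[(p0 → p2)=T] refutes=False
  v=010: Γ:[p1=T] Δ:[(p0 → p2)=T] refutes=False
  v=011: Γ:[p1=T] Δ:[(p0 → p2)=T] refutes=False
  v=100: Γ:[p1=F] Δ:[(p0 → p2)=F] refutes=False
  v=101: Γ:[p1=F] Δ:[(p0 → p2)=T] refutes=False
  v=110: Γ:[p1=T] Δ:[(p0 → p2)=F] refutes=True  ← countermodel

Result: [1, 1, 0]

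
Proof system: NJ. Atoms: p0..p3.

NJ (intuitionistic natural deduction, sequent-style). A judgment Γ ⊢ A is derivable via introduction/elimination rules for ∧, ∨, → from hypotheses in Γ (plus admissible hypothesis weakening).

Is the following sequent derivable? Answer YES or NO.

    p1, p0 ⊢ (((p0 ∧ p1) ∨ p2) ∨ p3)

Proof tree:
[∨I₁] p1, p0 ⊢ (((p0 ∧ p1) ∨ p2) ∨ p3)
  [∨I₁] p1, p0 ⊢ ((p0 ∧ p1) ∨ p2)
    [∧I] p1, p0 ⊢ (p0 ∧ p1)
      [Ax] p0 ⊢ p0
      [Ax] p1 ⊢ p1

Result: YES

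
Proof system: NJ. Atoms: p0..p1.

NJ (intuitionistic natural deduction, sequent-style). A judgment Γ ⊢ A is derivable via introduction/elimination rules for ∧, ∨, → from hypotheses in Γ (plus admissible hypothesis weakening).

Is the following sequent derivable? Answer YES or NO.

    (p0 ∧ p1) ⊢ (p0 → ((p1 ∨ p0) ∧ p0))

Proof tree:
[Wk] (p0 ∧ p1) ⊢ (p0 → ((p1 ∨ p0) ∧ p0))
  [→I]  ⊢ (p0 → ((p1 ∨ p0) ∧ p0))
    [∧I] p0 ⊢ ((p1 ∨ p0) ∧ p0)
      [∨I₂] p0 ⊢ (p1 ∨ p0)
        [Ax] p0 ⊢ p0
      [Ax] p0 ⊢ p0

Result: YES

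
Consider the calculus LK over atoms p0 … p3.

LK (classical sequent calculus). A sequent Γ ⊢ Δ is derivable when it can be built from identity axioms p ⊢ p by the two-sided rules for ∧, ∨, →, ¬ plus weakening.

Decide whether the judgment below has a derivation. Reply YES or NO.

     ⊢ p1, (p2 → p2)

Derivation (root first):
[→R]  ⊢ p1, (p2 → p2)
  [WR] p2 ⊢ p2, p1
    [Ax] p2 ⊢ p2

Result: YES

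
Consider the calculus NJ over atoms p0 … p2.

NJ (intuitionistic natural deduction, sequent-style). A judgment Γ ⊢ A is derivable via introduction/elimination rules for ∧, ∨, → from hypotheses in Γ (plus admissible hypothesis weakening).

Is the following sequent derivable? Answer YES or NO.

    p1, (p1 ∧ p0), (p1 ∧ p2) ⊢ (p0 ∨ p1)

Derivation (root first):
[Wk] p1, (p1 ∧ p0), (p1 ∧ p2) ⊢ (p0 ∨ p1)
  [Wk] p1, (p1 ∧ p0) ⊢ (p0 ∨ p1)
    [∨I₂] p1 ⊢ (p0 ∨ p1)
      [Ax] p1 ⊢ p1

Result: YES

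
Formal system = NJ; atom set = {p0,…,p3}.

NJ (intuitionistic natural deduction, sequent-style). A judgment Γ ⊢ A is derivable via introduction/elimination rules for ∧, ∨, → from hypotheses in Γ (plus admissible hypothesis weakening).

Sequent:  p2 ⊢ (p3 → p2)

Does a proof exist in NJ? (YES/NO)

Proof tree:
[→I] p2 ⊢ (p3 → p2)
  [Wk] p2, p3 ⊢ p2
    [Ax] p2 ⊢ p2

Result: YES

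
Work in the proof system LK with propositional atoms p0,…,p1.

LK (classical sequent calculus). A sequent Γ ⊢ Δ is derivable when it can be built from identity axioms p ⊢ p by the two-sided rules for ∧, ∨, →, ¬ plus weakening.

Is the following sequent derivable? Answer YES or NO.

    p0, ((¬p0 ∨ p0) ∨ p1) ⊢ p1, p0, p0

Derivation (root first):
[WR] p0, ((¬p0 ∨ p0) ∨ p1) ⊢ p1, p0, p0
  [∨L] p0, ((¬p0 ∨ p0) ∨ p1) ⊢ p1, p0
    [∨L] p0, (¬p0 ∨ p0) ⊢ p0
      [¬L] p0, ¬p0 ⊢ 
        [Ax] p0 ⊢ p0
      [Ax] p0 ⊢ p0
    [Ax] p1 ⊢ p1

Result: YES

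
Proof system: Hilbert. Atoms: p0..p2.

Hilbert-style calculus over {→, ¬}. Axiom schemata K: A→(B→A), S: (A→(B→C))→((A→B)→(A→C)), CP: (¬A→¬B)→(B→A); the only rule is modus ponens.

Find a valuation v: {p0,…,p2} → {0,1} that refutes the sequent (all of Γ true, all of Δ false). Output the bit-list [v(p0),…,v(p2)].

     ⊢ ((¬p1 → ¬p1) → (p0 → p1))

Search for a countermodel by truth-table:
  v=000: Γ:[] Δ:[((¬p1 → ¬p1) → (p0 → p1))=T] refutes=False
  v=001: Γ:[] Δ:[((¬p1 → ¬p1) → (p0 → p1))=T] refutes=False
  v=010: Γ:[] Δ:[((¬p1 → ¬p1) → (p0 → p1))=T] refutes=False
  v=011: Γ:[] Δ:[((¬p1 → ¬p1) → (p0 → p1))=T] refutes=False
  v=100: Γ:[] Δ:[((¬p1 → ¬p1) → (p0 → p1))=F] refutes=True  ← countermodel

Result: [1, 0, 0]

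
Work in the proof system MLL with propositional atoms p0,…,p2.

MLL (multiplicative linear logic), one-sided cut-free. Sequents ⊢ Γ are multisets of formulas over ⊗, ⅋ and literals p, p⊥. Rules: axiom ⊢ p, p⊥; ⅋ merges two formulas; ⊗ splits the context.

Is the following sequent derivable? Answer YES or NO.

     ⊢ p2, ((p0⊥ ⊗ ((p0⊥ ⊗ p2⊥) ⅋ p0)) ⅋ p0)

Derivation (root first):
[⅋]  ⊢ p2, ((p0⊥ ⊗ ((p0⊥ ⊗ p2⊥) ⅋ p0)) ⅋ p0)
  [⊗]  ⊢ p0, p2, (p0⊥ ⊗ ((p0⊥ ⊗ p2⊥) ⅋ p0))
    [Ax]  ⊢ p0, p0⊥
    [⅋]  ⊢ p2, ((p0⊥ ⊗ p2⊥) ⅋ p0)
      [⊗]  ⊢ p0, p2, (p0⊥ ⊗ p2⊥)
        [Ax]  ⊢ p0, p0⊥
        [Ax]  ⊢ p2, p2⊥

Result: YES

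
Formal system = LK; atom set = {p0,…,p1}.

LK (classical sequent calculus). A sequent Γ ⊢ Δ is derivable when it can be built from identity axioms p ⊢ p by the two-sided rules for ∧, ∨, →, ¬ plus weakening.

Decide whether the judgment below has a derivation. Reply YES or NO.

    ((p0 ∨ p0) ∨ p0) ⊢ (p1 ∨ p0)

Derivation trace:
[∨R] ((p0 ∨ p0) ∨ p0) ⊢ (p1 ∨ p0)
  [∨L] ((p0 ∨ p0) ∨ p0) ⊢ p1, p0
    [WR] (p0 ∨ p0) ⊢ p0, p1
      [∨L] (p0 ∨ p0) ⊢ p0
        [Ax] p0 ⊢ p0
        [Ax] p0 ⊢ p0
    [Ax] p0 ⊢ p0

Result: YES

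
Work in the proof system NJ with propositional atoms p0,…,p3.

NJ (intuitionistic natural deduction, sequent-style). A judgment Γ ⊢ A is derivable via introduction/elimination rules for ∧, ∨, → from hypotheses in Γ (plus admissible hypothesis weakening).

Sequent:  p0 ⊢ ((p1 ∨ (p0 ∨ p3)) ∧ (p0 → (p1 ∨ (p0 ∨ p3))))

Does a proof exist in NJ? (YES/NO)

Proof tree:
[∧I] p0 ⊢ ((p1 ∨ (p0 ∨ p3)) ∧ (p0 → (p1 ∨ (p0 ∨ p3))))
  [∨I₂] p0 ⊢ (p1 ∨ (p0 ∨ p3))
    [∨I₁] p0 ⊢ (p0 ∨ p3)
      [Ax] p0 ⊢ p0
  [→I]  ⊢ (p0 → (p1 ∨ (p0 ∨ p3)))
    [∨I₂] p0 ⊢ (p1 ∨ (p0 ∨ p3))
      [∨I₁] p0 ⊢ (p0 ∨ p3)
        [Ax] p0 ⊢ p0

Result: YES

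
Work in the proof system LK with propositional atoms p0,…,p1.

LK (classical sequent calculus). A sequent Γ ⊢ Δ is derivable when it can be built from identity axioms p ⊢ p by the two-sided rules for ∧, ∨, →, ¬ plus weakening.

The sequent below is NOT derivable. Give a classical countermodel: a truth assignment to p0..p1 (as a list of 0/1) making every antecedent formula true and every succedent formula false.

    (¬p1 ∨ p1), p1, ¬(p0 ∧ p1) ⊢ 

Search for a countermodel by truth-table:
  v=00: Γ:[(¬p1 ∨ p1)=T, p1=F, ¬(p0 ∧ p1)=T] Δ:[] refutes=False
  v=01: Γ:[(¬p1 ∨ p1)=T, p1=T, ¬(p0 ∧ p1)=T] Δ:[] refutes=True  ← countermodel

Result: [0, 1]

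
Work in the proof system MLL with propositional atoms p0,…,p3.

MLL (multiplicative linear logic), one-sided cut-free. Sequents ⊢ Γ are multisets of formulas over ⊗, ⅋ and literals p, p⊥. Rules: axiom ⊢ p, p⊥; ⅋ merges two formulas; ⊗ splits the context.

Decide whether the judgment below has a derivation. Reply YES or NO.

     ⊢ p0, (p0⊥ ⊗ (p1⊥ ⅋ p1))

Derivation (root first):
[⊗]  ⊢ p0, (p0⊥ ⊗ (p1⊥ ⅋ p1))
  [Ax]  ⊢ p0, p0⊥
  [⅋]  ⊢ (p1⊥ ⅋ p1)
    [Ax]  ⊢ p1, p1⊥

Result: YES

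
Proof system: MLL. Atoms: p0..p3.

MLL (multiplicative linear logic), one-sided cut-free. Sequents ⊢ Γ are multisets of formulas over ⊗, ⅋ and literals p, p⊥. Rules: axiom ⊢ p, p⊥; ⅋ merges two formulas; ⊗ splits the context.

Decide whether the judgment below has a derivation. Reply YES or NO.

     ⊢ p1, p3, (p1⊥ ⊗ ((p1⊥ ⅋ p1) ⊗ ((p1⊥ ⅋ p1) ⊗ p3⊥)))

Derivation trace:
[⊗]  ⊢ p1, p3, (p1⊥ ⊗ ((p1⊥ ⅋ p1) ⊗ ((p1⊥ ⅋ p1) ⊗ p3⊥)))
  [Ax]  ⊢ p1, p1⊥
  [⊗]  ⊢ p3, ((p1⊥ ⅋ p1) ⊗ ((p1⊥ ⅋ p1) ⊗ p3⊥))
    [⅋]  ⊢ (p1⊥ ⅋ p1)
      [Ax]  ⊢ p1, p1⊥
    [⊗]  ⊢ p3, ((p1⊥ ⅋ p1) ⊗ p3⊥)
      [⅋]  ⊢ (p1⊥ ⅋ p1)
        [Ax]  ⊢ p1, p1⊥
      [Ax]  ⊢ p3, p3⊥

Result: YES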